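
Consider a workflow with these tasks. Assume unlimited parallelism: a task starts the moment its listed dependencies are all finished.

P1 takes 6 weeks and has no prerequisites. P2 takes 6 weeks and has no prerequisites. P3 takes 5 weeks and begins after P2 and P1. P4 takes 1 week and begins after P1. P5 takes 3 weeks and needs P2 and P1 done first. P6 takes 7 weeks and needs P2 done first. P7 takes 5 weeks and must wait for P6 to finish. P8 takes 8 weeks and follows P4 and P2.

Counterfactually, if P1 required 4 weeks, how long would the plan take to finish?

Critical path before the change: P2→P6→P7 = 6+7+5 = 18 giving 18 weeks.
The longest path through P1 is only 15 weeks, so P1 has float 3.
The critical path is still P2→P6→P7; finish is now 18 weeks.

18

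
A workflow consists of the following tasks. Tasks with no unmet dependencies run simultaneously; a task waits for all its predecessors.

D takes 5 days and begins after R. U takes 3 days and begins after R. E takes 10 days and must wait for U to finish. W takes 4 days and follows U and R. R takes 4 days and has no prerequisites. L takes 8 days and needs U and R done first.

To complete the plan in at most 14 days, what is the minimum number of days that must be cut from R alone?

3

Current finish: 17 days; target: 14.
R is on every critical path, so each day cut from R cuts the finish by one (this holds down to a finish of 14).
Need 17 − 14 = 3 days off R → R becomes 1 day, finish becomes 14.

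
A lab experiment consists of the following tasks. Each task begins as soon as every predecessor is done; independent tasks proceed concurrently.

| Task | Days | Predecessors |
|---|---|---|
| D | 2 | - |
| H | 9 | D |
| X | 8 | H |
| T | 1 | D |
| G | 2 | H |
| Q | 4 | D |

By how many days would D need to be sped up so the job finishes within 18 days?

Current finish: 19 days; target: 18.
D is on every critical path, so each day cut from D cuts the finish by one (this holds down to a finish of 18).
Need 19 − 18 = 1 day off D → D becomes 1 day, finish becomes 18.

1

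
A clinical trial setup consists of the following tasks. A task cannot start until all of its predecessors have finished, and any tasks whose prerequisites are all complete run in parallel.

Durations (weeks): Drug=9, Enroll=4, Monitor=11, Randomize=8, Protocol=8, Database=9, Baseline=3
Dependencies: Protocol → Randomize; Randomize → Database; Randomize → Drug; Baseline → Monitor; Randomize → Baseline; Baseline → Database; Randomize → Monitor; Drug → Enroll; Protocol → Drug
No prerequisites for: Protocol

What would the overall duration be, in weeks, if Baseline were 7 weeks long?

34

The binding path is Protocol→Randomize→Baseline→Monitor = 8+8+3+11 = 30; finish at 30 weeks.
Baseline is on the critical path; changing it to 7 makes that path 34 weeks.
The critical path is still Protocol→Randomize→Baseline→Monitor; finish is now 34 weeks.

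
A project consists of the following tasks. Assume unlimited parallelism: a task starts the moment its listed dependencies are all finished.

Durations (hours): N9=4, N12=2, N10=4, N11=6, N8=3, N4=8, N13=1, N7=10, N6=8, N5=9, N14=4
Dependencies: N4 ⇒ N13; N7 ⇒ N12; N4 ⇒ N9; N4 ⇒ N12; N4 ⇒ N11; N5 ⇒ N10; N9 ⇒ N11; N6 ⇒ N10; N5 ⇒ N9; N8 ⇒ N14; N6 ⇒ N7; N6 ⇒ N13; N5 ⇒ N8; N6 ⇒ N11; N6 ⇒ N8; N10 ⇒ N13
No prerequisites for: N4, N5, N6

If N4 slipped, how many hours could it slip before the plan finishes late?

The longest chain is N6→N7→N12 = 8+10+2 = 20; overall finish 20 hours.
Longest path through N4: 18 hours (earliest finish 8, latest finish 10).
So N4 can slip 10 − 8 = 2 hours.

2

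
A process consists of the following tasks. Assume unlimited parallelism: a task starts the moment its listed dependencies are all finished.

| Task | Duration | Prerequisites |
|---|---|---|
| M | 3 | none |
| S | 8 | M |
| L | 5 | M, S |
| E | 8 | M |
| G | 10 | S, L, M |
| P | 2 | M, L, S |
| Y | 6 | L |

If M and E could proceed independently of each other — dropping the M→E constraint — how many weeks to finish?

26

With the dependency in place, M→S→L→G = 3+8+5+10 = 26 sets the finish at 26 weeks.
Without M→E, E's earliest start moves from 3 to 0.
After: M→S→L→G = 3+8+5+10 = 26 → 26 weeks.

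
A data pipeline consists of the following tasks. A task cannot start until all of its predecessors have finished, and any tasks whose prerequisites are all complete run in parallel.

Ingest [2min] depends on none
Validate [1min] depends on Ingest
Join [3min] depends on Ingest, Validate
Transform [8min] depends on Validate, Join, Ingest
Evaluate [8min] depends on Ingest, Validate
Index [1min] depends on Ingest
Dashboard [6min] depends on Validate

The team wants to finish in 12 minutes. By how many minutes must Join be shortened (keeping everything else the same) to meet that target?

Current finish: 14 minutes; target: 12.
Join is on every critical path, so each minute cut from Join cuts the finish by one (this holds down to a finish of 12).
Need 14 − 12 = 2 minutes off Join → Join becomes 1 minute, finish becomes 12.

2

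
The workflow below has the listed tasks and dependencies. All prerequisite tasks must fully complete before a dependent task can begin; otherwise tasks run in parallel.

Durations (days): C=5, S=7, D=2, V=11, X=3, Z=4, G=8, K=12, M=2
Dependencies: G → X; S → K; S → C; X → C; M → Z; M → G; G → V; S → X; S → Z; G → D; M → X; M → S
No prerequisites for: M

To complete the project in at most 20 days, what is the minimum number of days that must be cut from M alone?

1

Current finish: 21 days; target: 20.
M is on every critical path, so each day cut from M cuts the finish by one (this holds down to a finish of 20).
Need 21 − 20 = 1 day off M → M becomes 1 day, finish becomes 20.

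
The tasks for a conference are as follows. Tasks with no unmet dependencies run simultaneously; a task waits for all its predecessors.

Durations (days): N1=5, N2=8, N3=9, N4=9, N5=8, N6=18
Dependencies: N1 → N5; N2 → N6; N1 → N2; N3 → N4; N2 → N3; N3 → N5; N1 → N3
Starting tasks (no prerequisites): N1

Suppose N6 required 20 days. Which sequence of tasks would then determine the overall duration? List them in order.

N1, N2, N6

The binding path is N1→N2→N6 = 5+8+18 = 31; finish at 31 days.
N6 lies on that path, so at 20 days the path becomes 33 days.
The critical path is still N1→N2→N6; finish is now 33 days.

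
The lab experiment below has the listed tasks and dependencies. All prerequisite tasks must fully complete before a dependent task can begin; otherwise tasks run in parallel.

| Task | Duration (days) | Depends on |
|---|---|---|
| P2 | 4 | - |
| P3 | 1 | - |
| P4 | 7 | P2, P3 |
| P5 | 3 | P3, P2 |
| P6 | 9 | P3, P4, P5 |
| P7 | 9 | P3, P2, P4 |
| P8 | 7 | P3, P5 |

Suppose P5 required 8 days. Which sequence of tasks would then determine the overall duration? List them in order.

P2, P5, P6

Baseline: P2→P4→P6 = 4+7+9 = 20 → 20 days.
P5 is off the critical path — its longest chain is 16 days, giving 4 of slack.
The binding chain switches to P2→P5→P6 = 4+8+9 = 21; finish 21 days.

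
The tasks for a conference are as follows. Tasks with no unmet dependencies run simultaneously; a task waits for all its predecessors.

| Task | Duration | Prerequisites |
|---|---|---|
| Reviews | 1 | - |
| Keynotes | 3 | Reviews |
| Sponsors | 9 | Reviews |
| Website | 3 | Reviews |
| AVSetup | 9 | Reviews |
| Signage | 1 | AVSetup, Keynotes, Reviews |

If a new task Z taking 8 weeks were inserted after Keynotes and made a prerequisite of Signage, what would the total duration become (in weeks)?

Originally the project takes 11 weeks.
With Z inserted, Signage now waits for max(AVSetup, Keynotes, Reviews, Z).
New critical path: Reviews→Keynotes→Z→Signage = 1+3+8+1 = 13 ⇒ 13 weeks.

13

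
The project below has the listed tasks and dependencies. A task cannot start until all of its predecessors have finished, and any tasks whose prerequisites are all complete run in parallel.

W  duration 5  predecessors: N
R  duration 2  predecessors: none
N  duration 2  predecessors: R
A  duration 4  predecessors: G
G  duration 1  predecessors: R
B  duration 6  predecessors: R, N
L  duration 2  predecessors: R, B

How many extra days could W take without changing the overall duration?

3

Critical path: R→N→B→L = 2+2+6+2 = 12, so the finish is 12 days.
Longest path through W: 9 days (earliest finish 9, latest finish 12).
So W can slip 12 − 9 = 3 days.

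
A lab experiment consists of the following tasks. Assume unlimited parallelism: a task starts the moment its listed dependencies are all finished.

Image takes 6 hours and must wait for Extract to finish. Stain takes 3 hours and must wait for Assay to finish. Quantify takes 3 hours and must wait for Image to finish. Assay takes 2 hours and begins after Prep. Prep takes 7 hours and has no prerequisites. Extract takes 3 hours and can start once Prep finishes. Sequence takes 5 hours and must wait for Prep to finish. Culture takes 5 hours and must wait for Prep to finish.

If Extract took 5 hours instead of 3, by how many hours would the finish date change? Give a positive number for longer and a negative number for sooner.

2

Actual critical path: Prep→Extract→Image→Quantify = 7+3+6+3 = 19 ⇒ 19 hours.
Since Extract is critical, the +2 change carries straight to that chain (now 21 hours).
The critical path is still Prep→Extract→Image→Quantify; finish is now 21 hours.
Change in finish: 21 − 19 = +2 hours.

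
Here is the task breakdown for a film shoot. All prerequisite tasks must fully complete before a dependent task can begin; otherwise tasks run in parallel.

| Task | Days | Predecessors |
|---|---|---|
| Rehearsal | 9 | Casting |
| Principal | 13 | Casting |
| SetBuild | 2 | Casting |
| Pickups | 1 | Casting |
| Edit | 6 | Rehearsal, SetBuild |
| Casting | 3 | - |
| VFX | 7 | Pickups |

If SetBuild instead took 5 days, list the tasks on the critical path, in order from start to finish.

As given, the longest chain is Casting→Rehearsal→Edit = 3+9+6 = 18, so the finish is 18 days.
The longest path through SetBuild is only 11 days, so SetBuild has float 7.
That remains the longest chain; total 18 days.

Casting, Rehearsal, Edit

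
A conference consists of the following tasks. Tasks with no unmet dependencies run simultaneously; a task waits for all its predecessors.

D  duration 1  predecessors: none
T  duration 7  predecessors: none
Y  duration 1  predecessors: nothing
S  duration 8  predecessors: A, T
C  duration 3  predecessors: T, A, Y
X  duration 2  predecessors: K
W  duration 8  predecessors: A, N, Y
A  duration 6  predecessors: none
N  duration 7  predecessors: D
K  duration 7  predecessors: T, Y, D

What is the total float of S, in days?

The longest chain is T→K→X = 7+7+2 = 16; overall finish 16 days.
Longest path through S: 15 days (earliest finish 15, latest finish 16).
Float = 16 − 15 = 1.

1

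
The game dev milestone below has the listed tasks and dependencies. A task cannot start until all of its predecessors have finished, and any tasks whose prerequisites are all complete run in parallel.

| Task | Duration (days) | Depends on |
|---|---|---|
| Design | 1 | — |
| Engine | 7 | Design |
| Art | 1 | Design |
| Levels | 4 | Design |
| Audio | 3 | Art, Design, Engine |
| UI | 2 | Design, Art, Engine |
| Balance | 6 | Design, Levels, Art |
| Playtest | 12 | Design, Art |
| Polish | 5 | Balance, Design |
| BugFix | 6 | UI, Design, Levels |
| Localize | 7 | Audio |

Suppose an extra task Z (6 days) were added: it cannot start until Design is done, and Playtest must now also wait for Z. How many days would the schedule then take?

Originally the schedule takes 18 days.
With Z inserted, Playtest now waits for max(Design, Art, Z).
New critical path: Design→Z→Playtest = 1+6+12 = 19 ⇒ 19 days.

19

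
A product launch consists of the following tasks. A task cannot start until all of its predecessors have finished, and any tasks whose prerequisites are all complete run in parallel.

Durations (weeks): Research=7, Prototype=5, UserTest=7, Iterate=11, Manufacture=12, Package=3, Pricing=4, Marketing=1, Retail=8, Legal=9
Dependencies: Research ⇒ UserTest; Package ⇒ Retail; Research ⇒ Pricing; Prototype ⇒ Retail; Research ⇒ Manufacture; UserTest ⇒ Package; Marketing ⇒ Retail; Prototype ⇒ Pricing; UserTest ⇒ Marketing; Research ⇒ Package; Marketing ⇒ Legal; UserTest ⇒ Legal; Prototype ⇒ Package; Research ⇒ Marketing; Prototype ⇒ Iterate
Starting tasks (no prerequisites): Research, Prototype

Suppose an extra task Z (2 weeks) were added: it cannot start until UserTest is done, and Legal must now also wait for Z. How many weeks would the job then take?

25

Originally the job takes 25 weeks.
With Z inserted, Legal now waits for max(Marketing, UserTest, Z).
New critical path: Research→UserTest→Z→Legal = 7+7+2+9 = 25 ⇒ 25 weeks.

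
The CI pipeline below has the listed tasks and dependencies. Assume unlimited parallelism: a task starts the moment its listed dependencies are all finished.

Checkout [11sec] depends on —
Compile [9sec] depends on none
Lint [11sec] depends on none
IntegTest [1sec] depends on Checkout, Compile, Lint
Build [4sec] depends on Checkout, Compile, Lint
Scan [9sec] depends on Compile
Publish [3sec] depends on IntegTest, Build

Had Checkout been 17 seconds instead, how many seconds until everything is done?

24

Critical path before the change: Checkout→Build→Publish = 11+4+3 = 18 giving 18 seconds.
Checkout is on the critical path; changing it to 17 makes that path 24 seconds.
No other chain overtakes it, so the finish is 24 seconds.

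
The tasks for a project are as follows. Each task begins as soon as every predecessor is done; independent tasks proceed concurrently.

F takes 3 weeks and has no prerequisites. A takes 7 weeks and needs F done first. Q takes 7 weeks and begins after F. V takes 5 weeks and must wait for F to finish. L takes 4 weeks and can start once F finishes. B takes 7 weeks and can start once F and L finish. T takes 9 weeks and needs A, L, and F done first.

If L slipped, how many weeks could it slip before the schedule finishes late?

3

Critical path: F→A→T = 3+7+9 = 19, so the finish is 19 weeks.
L finishes as early as 7 and must finish by 10.
Float = 19 − 16 = 3.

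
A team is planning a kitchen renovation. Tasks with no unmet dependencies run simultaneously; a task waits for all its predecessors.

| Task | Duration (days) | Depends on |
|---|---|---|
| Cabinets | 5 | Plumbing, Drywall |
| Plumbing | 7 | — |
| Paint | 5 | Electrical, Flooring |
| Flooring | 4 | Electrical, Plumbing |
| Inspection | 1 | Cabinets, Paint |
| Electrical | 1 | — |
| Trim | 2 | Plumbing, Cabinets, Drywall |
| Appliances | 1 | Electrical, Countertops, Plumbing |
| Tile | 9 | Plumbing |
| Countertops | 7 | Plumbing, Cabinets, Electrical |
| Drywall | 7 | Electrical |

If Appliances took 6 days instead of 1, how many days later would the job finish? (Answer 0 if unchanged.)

5

Baseline: Electrical→Drywall→Cabinets→Countertops→Appliances = 1+7+5+7+1 = 21 → 21 days.
Appliances is on the critical path; changing it to 6 makes that path 26 days.
That remains the longest chain; total 26 days.
Change in finish: 26 − 21 = +5 days.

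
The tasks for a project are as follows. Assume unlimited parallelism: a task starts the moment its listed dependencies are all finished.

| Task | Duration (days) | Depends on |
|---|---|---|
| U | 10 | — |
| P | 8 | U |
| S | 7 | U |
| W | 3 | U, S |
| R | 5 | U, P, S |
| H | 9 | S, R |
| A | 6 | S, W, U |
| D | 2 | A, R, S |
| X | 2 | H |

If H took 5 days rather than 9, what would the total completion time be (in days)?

30

As given, the longest chain is U→P→R→H→X = 10+8+5+9+2 = 34, so the finish is 34 days.
H lies on that path, so at 5 days the path becomes 30 days.
No other chain overtakes it, so the finish is 30 days.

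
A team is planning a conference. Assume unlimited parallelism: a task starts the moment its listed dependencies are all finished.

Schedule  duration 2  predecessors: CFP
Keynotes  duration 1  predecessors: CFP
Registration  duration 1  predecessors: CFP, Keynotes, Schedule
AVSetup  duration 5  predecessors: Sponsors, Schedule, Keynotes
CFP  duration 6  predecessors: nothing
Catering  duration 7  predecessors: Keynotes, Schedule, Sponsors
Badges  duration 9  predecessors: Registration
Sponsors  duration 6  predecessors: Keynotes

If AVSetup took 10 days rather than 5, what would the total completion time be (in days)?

The binding path is CFP→Keynotes→Sponsors→Catering = 6+1+6+7 = 20; finish at 20 days.
AVSetup has 2 days of float (longest path through it is 18).
New critical path: CFP→Keynotes→Sponsors→AVSetup = 6+1+6+10 = 23 ⇒ 23 days.

23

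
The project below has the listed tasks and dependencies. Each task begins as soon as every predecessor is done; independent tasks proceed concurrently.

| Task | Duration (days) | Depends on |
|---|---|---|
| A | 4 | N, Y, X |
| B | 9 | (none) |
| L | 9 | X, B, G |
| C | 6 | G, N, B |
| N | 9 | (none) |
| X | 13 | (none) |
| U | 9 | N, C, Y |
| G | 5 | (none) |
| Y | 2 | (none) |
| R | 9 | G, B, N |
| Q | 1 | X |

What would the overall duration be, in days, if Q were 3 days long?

Baseline: N→C→U = 9+6+9 = 24 → 24 days.
Q has 10 days of float (longest path through it is 14).
The critical path is still N→C→U; finish is now 24 days.

24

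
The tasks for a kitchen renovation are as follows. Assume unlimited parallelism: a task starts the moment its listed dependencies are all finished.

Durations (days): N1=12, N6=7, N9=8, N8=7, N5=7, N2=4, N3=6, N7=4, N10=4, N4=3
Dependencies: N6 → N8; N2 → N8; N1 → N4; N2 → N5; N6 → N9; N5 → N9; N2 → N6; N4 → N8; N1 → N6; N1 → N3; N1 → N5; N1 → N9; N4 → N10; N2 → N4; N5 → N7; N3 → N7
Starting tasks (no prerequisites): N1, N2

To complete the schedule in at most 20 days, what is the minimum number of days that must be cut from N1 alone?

7

Current finish: 27 days; target: 20.
N1 is on every critical path, so each day cut from N1 cuts the finish by one (this holds down to a finish of 19).
Need 27 − 20 = 7 days off N1 → N1 becomes 5 days, finish becomes 20.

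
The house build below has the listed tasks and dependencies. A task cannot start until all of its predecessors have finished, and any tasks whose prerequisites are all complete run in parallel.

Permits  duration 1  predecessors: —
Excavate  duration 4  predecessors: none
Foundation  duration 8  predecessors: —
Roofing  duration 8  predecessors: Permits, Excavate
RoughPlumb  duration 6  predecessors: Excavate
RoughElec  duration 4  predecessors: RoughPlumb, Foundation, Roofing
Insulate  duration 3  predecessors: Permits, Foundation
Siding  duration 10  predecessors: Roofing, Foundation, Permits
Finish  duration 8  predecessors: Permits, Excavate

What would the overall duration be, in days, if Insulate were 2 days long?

22

As given, the longest chain is Excavate→Roofing→Siding = 4+8+10 = 22, so the finish is 22 days.
Insulate is off the critical path — its longest chain is 11 days, giving 11 of slack.
No other chain overtakes it, so the finish is 22 days.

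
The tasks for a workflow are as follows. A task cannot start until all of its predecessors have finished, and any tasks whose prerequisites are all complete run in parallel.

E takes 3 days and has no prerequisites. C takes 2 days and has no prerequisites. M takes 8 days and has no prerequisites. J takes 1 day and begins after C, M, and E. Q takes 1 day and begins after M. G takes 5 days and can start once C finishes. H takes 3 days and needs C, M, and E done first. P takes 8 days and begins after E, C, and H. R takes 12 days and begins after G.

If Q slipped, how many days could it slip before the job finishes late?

C→G→R = 2+5+12 = 19 sets the makespan at 19 days.
The longest chain containing Q totals 9 days.
So Q can slip 19 − 9 = 10 days.

10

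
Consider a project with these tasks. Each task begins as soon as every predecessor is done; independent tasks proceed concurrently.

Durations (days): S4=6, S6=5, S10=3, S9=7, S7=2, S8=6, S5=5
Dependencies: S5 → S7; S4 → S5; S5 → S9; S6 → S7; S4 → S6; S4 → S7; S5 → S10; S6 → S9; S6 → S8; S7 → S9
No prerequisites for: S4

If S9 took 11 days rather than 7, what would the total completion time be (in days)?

24

Critical path before the change: S4→S5→S7→S9 = 6+5+2+7 = 20 giving 20 days.
Since S9 is critical, the +4 change carries straight to that chain (now 24 days).
The critical path is still S4→S5→S7→S9; finish is now 24 days.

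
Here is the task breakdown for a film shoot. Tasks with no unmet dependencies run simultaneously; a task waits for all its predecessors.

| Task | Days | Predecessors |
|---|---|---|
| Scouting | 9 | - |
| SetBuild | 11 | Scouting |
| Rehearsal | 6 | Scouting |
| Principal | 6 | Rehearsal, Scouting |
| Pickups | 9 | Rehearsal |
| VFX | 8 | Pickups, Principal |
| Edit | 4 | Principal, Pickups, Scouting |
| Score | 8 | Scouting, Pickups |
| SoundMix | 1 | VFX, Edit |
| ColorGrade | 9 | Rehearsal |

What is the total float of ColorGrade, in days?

9

The longest chain is Scouting→Rehearsal→Pickups→VFX→SoundMix = 9+6+9+8+1 = 33; overall finish 33 days.
Longest path through ColorGrade: 24 days (earliest finish 24, latest finish 33).
Slack of ColorGrade = 24 − 15 = 9 days.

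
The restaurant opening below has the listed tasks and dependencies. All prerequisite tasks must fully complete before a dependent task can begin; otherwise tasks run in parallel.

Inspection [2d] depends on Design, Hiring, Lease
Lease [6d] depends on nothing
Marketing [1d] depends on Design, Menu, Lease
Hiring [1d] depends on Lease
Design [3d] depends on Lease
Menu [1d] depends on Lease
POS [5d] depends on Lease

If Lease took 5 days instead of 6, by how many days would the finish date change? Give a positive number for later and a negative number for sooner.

-1

Critical path before the change: Lease→Design→Inspection = 6+3+2 = 11 giving 11 days.
Lease is on the critical path; changing it to 5 makes that path 10 days.
The critical path is still Lease→Design→Inspection; finish is now 10 days.
Change in finish: 10 − 11 = -1 days.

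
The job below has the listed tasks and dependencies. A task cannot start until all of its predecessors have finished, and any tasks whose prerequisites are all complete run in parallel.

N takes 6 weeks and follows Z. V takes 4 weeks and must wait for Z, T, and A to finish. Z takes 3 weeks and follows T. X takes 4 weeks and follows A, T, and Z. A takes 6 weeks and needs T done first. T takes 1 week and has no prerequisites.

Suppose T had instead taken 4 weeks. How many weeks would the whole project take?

14

As given, the longest chain is T→A→V = 1+6+4 = 11, so the finish is 11 weeks.
T is on the critical path; changing it to 4 makes that path 14 weeks.
That remains the longest chain; total 14 weeks.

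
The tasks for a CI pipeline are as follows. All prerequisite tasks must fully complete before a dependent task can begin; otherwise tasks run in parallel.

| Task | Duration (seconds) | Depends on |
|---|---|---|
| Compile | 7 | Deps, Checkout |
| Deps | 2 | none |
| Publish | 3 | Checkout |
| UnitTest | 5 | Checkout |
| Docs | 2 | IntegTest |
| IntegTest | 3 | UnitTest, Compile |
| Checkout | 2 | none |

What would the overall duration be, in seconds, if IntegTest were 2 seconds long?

13

Actual critical path: Checkout→Compile→IntegTest→Docs = 2+7+3+2 = 14 ⇒ 14 seconds.
IntegTest is on the critical path; changing it to 2 makes that path 13 seconds.
The critical path is still Checkout→Compile→IntegTest→Docs; finish is now 13 seconds.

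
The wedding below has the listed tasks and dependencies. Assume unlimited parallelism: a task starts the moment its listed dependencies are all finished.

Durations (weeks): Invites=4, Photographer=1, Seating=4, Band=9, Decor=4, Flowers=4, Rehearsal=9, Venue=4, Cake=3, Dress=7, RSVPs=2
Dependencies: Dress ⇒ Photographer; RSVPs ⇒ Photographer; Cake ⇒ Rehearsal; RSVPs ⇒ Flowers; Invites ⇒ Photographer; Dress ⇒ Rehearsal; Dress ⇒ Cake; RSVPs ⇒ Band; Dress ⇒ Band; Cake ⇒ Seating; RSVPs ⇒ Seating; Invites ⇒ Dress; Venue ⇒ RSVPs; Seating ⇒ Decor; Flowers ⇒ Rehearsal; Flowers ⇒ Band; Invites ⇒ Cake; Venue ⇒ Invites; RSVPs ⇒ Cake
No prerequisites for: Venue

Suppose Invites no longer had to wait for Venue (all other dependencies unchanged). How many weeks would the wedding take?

23

With the dependency in place, Venue→Invites→Dress→Cake→Rehearsal = 4+4+7+3+9 = 27 sets the finish at 27 weeks.
Without Venue→Invites, Invites's earliest start moves from 4 to 0.
After: Invites→Dress→Cake→Rehearsal = 4+7+3+9 = 23 → 23 weeks.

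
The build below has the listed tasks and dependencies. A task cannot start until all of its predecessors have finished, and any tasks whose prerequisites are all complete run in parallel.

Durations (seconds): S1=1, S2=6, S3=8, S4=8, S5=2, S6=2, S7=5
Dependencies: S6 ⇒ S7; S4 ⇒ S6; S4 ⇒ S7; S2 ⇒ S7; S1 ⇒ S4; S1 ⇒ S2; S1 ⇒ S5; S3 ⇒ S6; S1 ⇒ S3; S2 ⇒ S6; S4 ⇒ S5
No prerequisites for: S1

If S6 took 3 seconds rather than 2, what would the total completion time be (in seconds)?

17

Actual critical path: S1→S3→S6→S7 = 1+8+2+5 = 16 ⇒ 16 seconds.
Since S6 is critical, the +1 change carries straight to that chain (now 17 seconds).
No other chain overtakes it, so the finish is 17 seconds.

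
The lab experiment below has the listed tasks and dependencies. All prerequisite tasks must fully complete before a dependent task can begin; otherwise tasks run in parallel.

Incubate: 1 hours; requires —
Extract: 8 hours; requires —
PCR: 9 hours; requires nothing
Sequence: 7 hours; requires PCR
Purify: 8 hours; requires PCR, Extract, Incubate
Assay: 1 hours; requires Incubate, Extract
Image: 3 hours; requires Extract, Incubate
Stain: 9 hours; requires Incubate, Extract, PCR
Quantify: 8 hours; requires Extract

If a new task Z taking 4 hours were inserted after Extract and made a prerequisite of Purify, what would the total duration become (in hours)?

Originally the lab experiment takes 18 hours.
With Z inserted, Purify now waits for max(PCR, Extract, Incubate, Z).
New critical path: Extract→Z→Purify = 8+4+8 = 20 ⇒ 20 hours.

20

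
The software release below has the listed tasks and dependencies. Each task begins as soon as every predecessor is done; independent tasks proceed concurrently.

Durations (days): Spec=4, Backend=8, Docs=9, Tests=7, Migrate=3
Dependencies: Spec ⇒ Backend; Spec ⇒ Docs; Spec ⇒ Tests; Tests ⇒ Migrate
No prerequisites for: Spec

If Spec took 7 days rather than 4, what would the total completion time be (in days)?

17

As given, the longest chain is Spec→Tests→Migrate = 4+7+3 = 14, so the finish is 14 days.
Spec lies on that path, so at 7 days the path becomes 17 days.
No other chain overtakes it, so the finish is 17 days.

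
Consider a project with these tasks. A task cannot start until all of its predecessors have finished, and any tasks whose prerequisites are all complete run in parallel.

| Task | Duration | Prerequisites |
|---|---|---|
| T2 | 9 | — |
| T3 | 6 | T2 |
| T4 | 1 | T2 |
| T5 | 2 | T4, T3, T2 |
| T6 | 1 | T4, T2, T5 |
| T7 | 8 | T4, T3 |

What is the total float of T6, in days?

Critical path: T2→T3→T7 = 9+6+8 = 23, so the finish is 23 days.
Longest path through T6: 18 days (earliest finish 18, latest finish 23).
Slack of T6 = 22 − 17 = 5 days.

5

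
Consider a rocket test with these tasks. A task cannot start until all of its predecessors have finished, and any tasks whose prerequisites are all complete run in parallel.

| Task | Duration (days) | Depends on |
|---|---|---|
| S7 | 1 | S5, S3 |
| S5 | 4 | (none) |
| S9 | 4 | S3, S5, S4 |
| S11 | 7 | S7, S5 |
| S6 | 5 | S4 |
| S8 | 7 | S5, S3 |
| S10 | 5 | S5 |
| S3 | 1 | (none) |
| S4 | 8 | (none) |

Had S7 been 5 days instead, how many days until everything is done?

16

As given, the longest chain is S4→S6 = 8+5 = 13, so the finish is 13 days.
S7 has 1 day of float (longest path through it is 12).
The binding chain switches to S5→S7→S11 = 4+5+7 = 16; finish 16 days.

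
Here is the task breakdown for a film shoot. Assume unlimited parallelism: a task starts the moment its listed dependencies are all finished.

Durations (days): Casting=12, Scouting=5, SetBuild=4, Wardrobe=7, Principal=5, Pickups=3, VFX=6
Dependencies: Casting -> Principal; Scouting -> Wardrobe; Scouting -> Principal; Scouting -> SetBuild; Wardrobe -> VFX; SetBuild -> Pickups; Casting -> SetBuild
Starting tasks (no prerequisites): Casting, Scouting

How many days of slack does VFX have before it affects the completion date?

Casting→SetBuild→Pickups = 12+4+3 = 19 sets the makespan at 19 days.
The longest chain containing VFX totals 18 days.
Slack of VFX = 13 − 12 = 1 day.

1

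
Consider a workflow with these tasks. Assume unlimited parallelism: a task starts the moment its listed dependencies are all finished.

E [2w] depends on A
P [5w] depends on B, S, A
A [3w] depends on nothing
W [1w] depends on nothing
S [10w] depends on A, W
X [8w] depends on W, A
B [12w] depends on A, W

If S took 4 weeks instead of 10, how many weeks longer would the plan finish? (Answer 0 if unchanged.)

As given, the longest chain is A→B→P = 3+12+5 = 20, so the finish is 20 weeks.
The longest path through S is only 18 weeks, so S has float 2.
The critical path is still A→B→P; finish is now 20 weeks.
Change in finish: 20 − 20 = +0 weeks.

0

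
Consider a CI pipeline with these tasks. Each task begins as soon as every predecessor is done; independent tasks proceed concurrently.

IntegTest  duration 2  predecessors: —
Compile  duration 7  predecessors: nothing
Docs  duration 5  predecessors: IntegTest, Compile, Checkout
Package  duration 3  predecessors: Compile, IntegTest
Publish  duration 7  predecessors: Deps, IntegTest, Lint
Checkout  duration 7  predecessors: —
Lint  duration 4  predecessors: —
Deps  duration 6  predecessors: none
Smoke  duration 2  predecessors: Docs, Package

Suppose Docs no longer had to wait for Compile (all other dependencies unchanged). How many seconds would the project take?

14

Before: longest chain Checkout→Docs→Smoke = 7+5+2 = 14, finish 14.
Dropping Compile→Docs doesn't change Docs's earliest start (7); another predecessor still binds.
After: Checkout→Docs→Smoke = 7+5+2 = 14 → 14 seconds.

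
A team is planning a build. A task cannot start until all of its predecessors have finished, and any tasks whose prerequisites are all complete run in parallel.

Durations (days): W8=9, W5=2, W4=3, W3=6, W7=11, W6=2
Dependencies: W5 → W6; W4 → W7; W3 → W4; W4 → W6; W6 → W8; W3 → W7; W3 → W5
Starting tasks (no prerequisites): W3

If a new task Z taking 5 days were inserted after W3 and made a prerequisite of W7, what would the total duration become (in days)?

22

Originally the schedule takes 20 days.
With Z inserted, W7 now waits for max(W3, W4, Z).
New critical path: W3→Z→W7 = 6+5+11 = 22 ⇒ 22 days.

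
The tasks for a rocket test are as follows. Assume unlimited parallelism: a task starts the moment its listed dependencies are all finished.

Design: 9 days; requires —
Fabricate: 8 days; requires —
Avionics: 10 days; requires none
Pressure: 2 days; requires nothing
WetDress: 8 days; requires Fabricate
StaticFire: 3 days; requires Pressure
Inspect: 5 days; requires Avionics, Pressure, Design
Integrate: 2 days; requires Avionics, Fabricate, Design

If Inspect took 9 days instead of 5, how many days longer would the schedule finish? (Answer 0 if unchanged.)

3

Actual critical path: Fabricate→WetDress = 8+8 = 16 ⇒ 16 days.
Inspect is off the critical path — its longest chain is 15 days, giving 1 of slack.
The binding chain switches to Avionics→Inspect = 10+9 = 19; finish 19 days.
Change in finish: 19 − 16 = +3 days.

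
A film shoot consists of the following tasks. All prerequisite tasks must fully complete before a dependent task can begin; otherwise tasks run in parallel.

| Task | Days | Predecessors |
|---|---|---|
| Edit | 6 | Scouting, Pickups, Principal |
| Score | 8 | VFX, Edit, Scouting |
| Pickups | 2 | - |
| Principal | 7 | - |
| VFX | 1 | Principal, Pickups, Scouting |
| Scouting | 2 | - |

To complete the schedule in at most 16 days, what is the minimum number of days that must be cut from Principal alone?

Current finish: 21 days; target: 16.
Principal is on every critical path, so each day cut from Principal cuts the finish by one (this holds down to a finish of 16).
Need 21 − 16 = 5 days off Principal → Principal becomes 2 days, finish becomes 16.

5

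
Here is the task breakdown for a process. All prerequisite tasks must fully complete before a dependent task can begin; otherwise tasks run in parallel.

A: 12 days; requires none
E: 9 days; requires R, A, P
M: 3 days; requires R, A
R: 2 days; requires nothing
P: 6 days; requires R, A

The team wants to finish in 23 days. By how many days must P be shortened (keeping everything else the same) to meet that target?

Current finish: 27 days; target: 23.
P is on every critical path, so each day cut from P cuts the finish by one (this holds down to a finish of 22).
Need 27 − 23 = 4 days off P → P becomes 2 days, finish becomes 23.

4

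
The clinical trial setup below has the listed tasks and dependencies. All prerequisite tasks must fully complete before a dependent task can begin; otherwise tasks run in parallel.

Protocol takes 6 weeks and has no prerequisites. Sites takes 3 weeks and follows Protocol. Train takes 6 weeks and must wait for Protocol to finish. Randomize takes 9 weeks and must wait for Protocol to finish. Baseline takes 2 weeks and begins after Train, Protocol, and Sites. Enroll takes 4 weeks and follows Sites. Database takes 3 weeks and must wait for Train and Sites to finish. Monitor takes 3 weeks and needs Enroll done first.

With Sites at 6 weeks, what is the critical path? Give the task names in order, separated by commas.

Critical path before the change: Protocol→Sites→Enroll→Monitor = 6+3+4+3 = 16 giving 16 weeks.
Sites lies on that path, so at 6 weeks the path becomes 19 weeks.
No other chain overtakes it, so the finish is 19 weeks.

Protocol, Sites, Enroll, Monitor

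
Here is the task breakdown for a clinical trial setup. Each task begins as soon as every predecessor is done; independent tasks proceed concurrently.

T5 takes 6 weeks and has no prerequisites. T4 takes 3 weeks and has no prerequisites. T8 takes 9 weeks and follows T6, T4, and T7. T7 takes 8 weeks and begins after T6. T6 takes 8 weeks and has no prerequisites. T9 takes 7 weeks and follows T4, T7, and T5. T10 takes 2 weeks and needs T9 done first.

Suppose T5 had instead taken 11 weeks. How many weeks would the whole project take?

25

The binding path is T6→T7→T8 = 8+8+9 = 25; finish at 25 weeks.
T5 has 10 weeks of float (longest path through it is 15).
No other chain overtakes it, so the finish is 25 weeks.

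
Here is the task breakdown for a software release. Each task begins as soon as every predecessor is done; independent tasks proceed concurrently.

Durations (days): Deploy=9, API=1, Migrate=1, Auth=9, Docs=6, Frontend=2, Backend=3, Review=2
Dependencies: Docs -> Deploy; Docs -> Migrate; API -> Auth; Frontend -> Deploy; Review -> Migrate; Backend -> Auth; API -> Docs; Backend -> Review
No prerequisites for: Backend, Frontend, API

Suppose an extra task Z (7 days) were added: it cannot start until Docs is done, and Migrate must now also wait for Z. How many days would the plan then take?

16

Originally the plan takes 16 days.
With Z inserted, Migrate now waits for max(Review, Docs, Z).
New critical path: API→Docs→Deploy = 1+6+9 = 16 ⇒ 16 days.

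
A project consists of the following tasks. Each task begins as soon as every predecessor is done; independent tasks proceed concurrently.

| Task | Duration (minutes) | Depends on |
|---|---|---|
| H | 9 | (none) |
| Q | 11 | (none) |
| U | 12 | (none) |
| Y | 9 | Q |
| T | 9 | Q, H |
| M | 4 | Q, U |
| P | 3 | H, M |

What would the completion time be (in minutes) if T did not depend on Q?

20

Original critical path: Q→Y = 11+9 = 20 ⇒ 20 minutes.
Without Q→T, T's earliest start moves from 11 to 9.
After: Q→Y = 11+9 = 20 → 20 minutes.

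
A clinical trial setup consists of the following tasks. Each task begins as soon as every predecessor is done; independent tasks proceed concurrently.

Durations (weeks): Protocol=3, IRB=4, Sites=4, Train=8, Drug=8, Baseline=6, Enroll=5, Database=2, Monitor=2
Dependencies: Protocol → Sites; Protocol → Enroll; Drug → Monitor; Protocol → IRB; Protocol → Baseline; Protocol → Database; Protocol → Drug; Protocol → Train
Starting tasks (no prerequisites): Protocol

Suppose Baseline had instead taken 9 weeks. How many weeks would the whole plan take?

13

Actual critical path: Protocol→Drug→Monitor = 3+8+2 = 13 ⇒ 13 weeks.
The longest path through Baseline is only 9 weeks, so Baseline has float 4.
That remains the longest chain; total 13 weeks.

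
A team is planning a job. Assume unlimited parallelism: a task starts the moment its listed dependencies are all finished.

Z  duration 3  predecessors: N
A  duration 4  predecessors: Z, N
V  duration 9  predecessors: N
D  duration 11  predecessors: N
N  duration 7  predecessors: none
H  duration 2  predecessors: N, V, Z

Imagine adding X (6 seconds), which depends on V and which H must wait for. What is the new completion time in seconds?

24

Originally the job takes 18 seconds.
With X inserted, H now waits for max(N, V, Z, X).
New critical path: N→V→X→H = 7+9+6+2 = 24 ⇒ 24 seconds.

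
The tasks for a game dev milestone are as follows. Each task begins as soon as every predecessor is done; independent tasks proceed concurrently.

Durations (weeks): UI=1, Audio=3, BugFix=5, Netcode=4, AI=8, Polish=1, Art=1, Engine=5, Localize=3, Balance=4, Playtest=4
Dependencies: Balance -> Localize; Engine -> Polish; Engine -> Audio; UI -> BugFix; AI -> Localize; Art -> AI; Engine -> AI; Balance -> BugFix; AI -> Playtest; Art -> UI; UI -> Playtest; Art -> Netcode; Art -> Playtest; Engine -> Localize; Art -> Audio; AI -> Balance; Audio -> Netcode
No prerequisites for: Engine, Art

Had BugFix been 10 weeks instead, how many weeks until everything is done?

Baseline: Engine→AI→Balance→BugFix = 5+8+4+5 = 22 → 22 weeks.
BugFix is on the critical path; changing it to 10 makes that path 27 weeks.
No other chain overtakes it, so the finish is 27 weeks.

27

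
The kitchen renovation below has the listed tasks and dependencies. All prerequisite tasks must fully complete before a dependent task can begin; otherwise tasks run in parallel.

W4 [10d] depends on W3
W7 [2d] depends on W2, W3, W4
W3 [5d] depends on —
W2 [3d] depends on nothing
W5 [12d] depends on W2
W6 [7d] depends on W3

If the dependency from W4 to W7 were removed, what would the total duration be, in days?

Before: longest chain W3→W4→W7 = 5+10+2 = 17, finish 17.
Without W4→W7, W7's earliest start moves from 15 to 5.
The longest chain is now W2→W5 = 3+12 = 15, so the kitchen renovation takes 15 days.

15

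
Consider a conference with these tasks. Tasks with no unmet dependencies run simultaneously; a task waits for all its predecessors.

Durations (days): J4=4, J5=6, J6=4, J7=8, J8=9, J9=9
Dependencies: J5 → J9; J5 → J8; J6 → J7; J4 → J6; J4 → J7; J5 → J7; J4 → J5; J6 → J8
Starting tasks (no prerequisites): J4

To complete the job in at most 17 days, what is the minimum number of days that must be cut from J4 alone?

Current finish: 19 days; target: 17.
J4 is on every critical path, so each day cut from J4 cuts the finish by one (this holds down to a finish of 16).
Need 19 − 17 = 2 days off J4 → J4 becomes 2 days, finish becomes 17.

2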